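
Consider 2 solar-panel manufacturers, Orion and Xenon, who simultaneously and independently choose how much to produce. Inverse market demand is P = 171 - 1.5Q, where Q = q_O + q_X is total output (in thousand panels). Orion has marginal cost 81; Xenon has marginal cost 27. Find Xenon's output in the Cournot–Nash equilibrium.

44

Orion's profit: π_O = (171 - 1.5Q)q_O - (81q_O). Setting ∂π_O/∂q_O = 0: 90 - 3q_O - (3/2)(q_X) = 0.
Xenon's profit: π_X = (171 - 1.5Q)q_X - (27q_X). Setting ∂π_X/∂q_X = 0: 144 - 3q_X - (3/2)(q_O) = 0.
Rearranging gives the reaction functions q_O = (90 - (3/2)q_X)/3 and q_X = (144 - (3/2)q_O)/3.
Substituting one into the other gives q_O = 8 and q_X = 44.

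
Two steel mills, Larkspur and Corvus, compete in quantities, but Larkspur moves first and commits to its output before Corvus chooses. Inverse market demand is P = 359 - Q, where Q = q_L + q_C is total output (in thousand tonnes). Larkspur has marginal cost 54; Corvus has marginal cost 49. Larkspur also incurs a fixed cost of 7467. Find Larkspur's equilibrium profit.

3783

Solve by backward induction. Given q_L, the follower Corvus maximises π_C = (359 - q_L - q_C)q_C - 49q_C.
Setting the follower's marginal profit to zero, 310 - q_L - 2q_C = 0, i.e. q_C = (310 - q_L)/2.
Larkspur substitutes q_C(q_L) into its own profit: π_L = q_L(359 - q_L - (310 - q_L)/2) - 54q_L = (204 - (1/2)q_L)q_L - 54q_L.
The leader's first-order condition 150 - q_L = 0 yields q_L = 150.
Then q_C = (310 - 150)/2 = 80.
Price P = 359 - 230 = 129.
Larkspur's profit: (129 - 54)·150 - 7467 = 3783.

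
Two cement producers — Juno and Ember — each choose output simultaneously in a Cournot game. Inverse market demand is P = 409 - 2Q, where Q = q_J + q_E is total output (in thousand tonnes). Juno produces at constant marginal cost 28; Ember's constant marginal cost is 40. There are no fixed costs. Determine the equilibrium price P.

159

Juno's profit: π_J = (409 - 2Q)q_J - (28q_J). Setting ∂π_J/∂q_J = 0: 381 - 4q_J - 2(q_E) = 0.
Ember's profit: π_E = (409 - 2Q)q_E - (40q_E). Setting ∂π_E/∂q_E = 0: 369 - 4q_E - 2(q_J) = 0.
So q_J = (381 - 2q_E)/4 and q_E = (369 - 2q_J)/4.
Substituting one into the other gives q_J = 131/2 and q_E = 119/2.
Total output Q = 125, so price P = 409 - 2·125 = 159.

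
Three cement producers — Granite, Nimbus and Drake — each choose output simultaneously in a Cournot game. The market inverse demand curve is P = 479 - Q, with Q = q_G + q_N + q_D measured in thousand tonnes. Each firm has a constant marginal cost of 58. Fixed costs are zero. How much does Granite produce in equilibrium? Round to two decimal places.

Each firm earns π_i = (479 - Q)q_i - 58q_i.
Setting ∂π_i/∂q_i = 0 with rivals' quantities fixed: 421 - 2q_i - Σ_{j≠i} q_j = 0.
By symmetry each firm produces the same amount; substituting Σ_{j≠i} q_j = 2q_i yields q_i = 421/4.

105.25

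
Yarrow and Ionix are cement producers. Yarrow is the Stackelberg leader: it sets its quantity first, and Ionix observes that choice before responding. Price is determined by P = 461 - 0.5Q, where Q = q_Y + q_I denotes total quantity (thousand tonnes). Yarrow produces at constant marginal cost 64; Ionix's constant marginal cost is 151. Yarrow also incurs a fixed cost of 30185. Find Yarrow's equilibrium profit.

Solve by backward induction. Given q_Y, the follower Ionix maximises π_I = (461 - (1/2)q_Y - (1/2)q_I)q_I - 151q_I.
∂π_I/∂q_I = 310 - (1/2)q_Y - q_I = 0 gives the reaction function q_I = (310 - (1/2)q_Y).
The leader anticipates this reaction. Substituting into P = 461 - 0.5Q gives P = 306 - (1/4)q_Y, so π_Y = (306 - (1/4)q_Y)q_Y - 64q_Y.
Leader FOC: 242 - (1/2)q_Y = 0, so q_Y = 484.
Then q_I = (310 - (1/2)·484) = 68.
Price P = 461 - (1/2)·552 = 185.
Yarrow's profit: (185 - 64)·484 - 30185 = 28379.

28379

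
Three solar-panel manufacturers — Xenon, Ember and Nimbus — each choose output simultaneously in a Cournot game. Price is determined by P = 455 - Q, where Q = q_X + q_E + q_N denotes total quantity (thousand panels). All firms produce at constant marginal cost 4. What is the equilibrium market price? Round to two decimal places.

116.75

Each firm earns π_i = (455 - Q)q_i - 4q_i.
Setting ∂π_i/∂q_i = 0 with rivals' quantities fixed: 451 - 2q_i - Σ_{j≠i} q_j = 0.
With identical firms every q_j equals q_i, so Σ_{j≠i} q_j = 2q_i and 451 = 4q_i, giving q_i = 451/4.
Total output Q = 1353/4, so price P = 455 - 1353/4 = 467/4.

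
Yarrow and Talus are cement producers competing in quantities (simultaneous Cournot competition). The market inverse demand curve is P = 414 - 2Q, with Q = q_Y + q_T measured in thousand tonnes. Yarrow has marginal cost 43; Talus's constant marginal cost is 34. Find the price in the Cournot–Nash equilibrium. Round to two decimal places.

Yarrow's profit: π_Y = (414 - 2Q)q_Y - (43q_Y). Setting ∂π_Y/∂q_Y = 0: 371 - 4q_Y - 2(q_T) = 0.
Talus's first-order condition: 380 - 4q_T - 2(q_Y) = 0.
Best responses: q_Y = (371 - 2q_T)/4, q_T = (380 - 2q_Y)/4.
Solving the pair: q_Y = 181/3, q_T = 389/6.
Total output Q = 751/6, so price P = 414 - 2·(751/6) = 491/3.

163.67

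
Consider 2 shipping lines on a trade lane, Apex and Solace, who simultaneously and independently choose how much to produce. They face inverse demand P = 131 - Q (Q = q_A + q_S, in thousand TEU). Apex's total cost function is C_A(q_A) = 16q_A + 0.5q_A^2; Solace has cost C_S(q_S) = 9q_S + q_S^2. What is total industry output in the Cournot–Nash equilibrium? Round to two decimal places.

Apex's profit: π_A = (131 - Q)q_A - (16q_A + (1/2)q_A²). Setting ∂π_A/∂q_A = 0: 115 - 3q_A - (q_S) = 0.
Solace's first-order condition: 122 - 4q_S - (q_A) = 0.
Rearranging gives the reaction functions q_A = (115 - q_S)/3 and q_S = (122 - q_A)/4.
Substituting one into the other gives q_A = 338/11 and q_S = 251/11.
Total output Q = 338/11 + 251/11 = 589/11.

53.55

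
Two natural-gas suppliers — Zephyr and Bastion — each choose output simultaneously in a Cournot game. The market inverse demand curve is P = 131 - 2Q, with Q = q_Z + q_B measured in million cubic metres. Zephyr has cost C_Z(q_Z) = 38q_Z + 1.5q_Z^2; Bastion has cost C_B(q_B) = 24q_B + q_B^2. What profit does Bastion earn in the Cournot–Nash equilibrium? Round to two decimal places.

658.52

Zephyr's profit: π_Z = (131 - 2Q)q_Z - (38q_Z + (3/2)q_Z²). Setting ∂π_Z/∂q_Z = 0: 93 - 7q_Z - 2(q_B) = 0.
Bastion's profit: π_B = (131 - 2Q)q_B - (24q_B + q_B²). Setting ∂π_B/∂q_B = 0: 107 - 6q_B - 2(q_Z) = 0.
Best responses: q_Z = (93 - 2q_B)/7, q_B = (107 - 2q_Z)/6.
Substituting one into the other gives q_Z = 172/19 and q_B = 563/38.
Price P = 131 - 2·(907/38) = 1582/19.
Bastion's profit: (1582/19)·(563/38) - 24·(563/38) - (563/38)² = 658.5229.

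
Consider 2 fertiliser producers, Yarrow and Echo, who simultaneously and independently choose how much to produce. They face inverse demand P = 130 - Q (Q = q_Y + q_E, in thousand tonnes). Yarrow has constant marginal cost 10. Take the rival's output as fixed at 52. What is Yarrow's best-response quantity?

34

With the rival's output fixed at 52, Yarrow's profit is π_Y = (130 - 52 - q_Y)q_Y - (10q_Y) = (78 - q_Y)q_Y - (10q_Y).
∂π_Y/∂q_Y = 68 - 2q_Y = 0, so q_Y = 34.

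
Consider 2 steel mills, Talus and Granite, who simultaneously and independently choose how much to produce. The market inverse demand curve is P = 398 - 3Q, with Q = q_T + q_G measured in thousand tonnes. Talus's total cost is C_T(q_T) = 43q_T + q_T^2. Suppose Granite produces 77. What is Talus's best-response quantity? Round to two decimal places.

With the rival's output fixed at 77, Talus's profit is π_T = (398 - 3·77 - 3q_T)q_T - (43q_T + q_T²) = (167 - 3q_T)q_T - (43q_T + q_T²).
∂π_T/∂q_T = 124 - 8q_T = 0, so q_T = 31/2.

15.50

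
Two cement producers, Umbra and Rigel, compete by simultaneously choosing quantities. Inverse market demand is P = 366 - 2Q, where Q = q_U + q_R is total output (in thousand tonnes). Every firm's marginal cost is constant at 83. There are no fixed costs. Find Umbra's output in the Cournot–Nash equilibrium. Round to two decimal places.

47.17

A representative firm's profit is π_i = q_i(366 - 2Q) - 83q_i.
First-order condition (treating rivals' output as given): 283 - 4q_i - 2q_j = 0.
By symmetry each firm produces the same amount; substituting q_j = q_i yields q_i = 283/6.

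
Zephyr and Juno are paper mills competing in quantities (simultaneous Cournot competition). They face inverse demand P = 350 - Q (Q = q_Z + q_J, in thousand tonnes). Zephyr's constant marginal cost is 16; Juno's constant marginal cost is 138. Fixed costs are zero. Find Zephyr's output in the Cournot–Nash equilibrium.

152

Zephyr's profit: π_Z = (350 - Q)q_Z - (16q_Z). Setting ∂π_Z/∂q_Z = 0: 334 - 2q_Z - (q_J) = 0.
Juno's first-order condition: 212 - 2q_J - (q_Z) = 0.
Best responses: q_Z = (334 - q_J)/2, q_J = (212 - q_Z)/2.
Substituting one into the other gives q_Z = 152 and q_J = 30.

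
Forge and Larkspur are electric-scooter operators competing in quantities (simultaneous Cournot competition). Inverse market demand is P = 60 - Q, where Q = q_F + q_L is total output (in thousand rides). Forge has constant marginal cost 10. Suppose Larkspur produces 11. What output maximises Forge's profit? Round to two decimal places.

19.50

With the rival's output fixed at 11, Forge's profit is π_F = (60 - 11 - q_F)q_F - (10q_F) = (49 - q_F)q_F - (10q_F).
∂π_F/∂q_F = 39 - 2q_F = 0, so q_F = 39/2.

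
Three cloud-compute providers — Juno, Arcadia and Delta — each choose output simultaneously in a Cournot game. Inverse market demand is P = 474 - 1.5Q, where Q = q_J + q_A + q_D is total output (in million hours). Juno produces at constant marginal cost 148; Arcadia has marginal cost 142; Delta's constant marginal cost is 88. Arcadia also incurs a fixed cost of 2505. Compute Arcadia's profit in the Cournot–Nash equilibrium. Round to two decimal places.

855.67

Juno's profit: π_J = (474 - 1.5Q)q_J - (148q_J). Setting ∂π_J/∂q_J = 0: 326 - 3q_J - (3/2)(q_A + q_D) = 0.
Arcadia's profit: π_A = (474 - 1.5Q)q_A - (142q_A). Setting ∂π_A/∂q_A = 0: 332 - 3q_A - (3/2)(q_J + q_D) = 0.
Delta's first-order condition: 386 - 3q_D - (3/2)(q_J + q_A) = 0.
Adding the 3 conditions: 1044 − 3Q − 3Q = 0, i.e. Q = 174.
Back-substituting: q_J = (326 − 261)/(3/2) = 130/3, q_A = (332 − 261)/(3/2) = 142/3, q_D = (386 − 261)/(3/2) = 250/3.
Price P = 474 - (3/2)·174 = 213.
Arcadia's profit: (213 - 142)·(142/3) - 2505 = 855.6667.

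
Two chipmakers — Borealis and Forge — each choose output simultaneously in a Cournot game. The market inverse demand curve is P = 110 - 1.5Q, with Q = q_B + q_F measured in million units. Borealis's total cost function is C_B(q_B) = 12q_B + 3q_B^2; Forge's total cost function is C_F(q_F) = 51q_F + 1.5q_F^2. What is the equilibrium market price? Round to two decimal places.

Borealis's profit: π_B = (110 - 1.5Q)q_B - (12q_B + 3q_B²). Setting ∂π_B/∂q_B = 0: 98 - 9q_B - (3/2)(q_F) = 0.
Forge's profit: π_F = (110 - 1.5Q)q_F - (51q_F + (3/2)q_F²). Setting ∂π_F/∂q_F = 0: 59 - 6q_F - (3/2)(q_B) = 0.
Rearranging gives the reaction functions q_B = (98 - (3/2)q_F)/9 and q_F = (59 - (3/2)q_B)/6.
Substituting one into the other gives q_B = 222/23 and q_F = 512/69.
Total output Q = 1178/69, so price P = 110 - (3/2)·(1178/69) = 1941/23.

84.39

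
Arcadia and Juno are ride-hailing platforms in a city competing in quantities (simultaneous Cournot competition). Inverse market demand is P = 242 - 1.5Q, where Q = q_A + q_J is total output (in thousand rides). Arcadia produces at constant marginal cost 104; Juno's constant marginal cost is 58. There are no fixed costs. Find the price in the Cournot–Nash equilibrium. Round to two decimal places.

134.67

Arcadia's profit: π_A = (242 - 1.5Q)q_A - (104q_A). Setting ∂π_A/∂q_A = 0: 138 - 3q_A - (3/2)(q_J) = 0.
Juno's first-order condition: 184 - 3q_J - (3/2)(q_A) = 0.
Best responses: q_A = (138 - (3/2)q_J)/3, q_J = (184 - (3/2)q_A)/3.
Solving the pair: q_A = 184/9, q_J = 460/9.
Total output Q = 644/9, so price P = 242 - (3/2)·(644/9) = 404/3.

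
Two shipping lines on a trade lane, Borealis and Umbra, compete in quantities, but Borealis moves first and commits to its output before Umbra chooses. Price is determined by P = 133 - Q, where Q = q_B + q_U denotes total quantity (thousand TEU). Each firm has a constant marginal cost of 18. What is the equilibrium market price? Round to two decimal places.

46.75

The follower Umbra best-responds to any q_B: π_U = (133 - Q)q_U - 18q_U.
Setting the follower's marginal profit to zero, 115 - q_B - 2q_U = 0, i.e. q_U = (115 - q_B)/2.
Borealis substitutes q_U(q_B) into its own profit: π_B = q_B(133 - q_B - (115 - q_B)/2) - 18q_B = (151/2 - (1/2)q_B)q_B - 18q_B.
The leader's first-order condition 115/2 - q_B = 0 yields q_B = 115/2.
Then q_U = (115 - 115/2)/2 = 115/4.
Total output Q = 345/4, so price P = 133 - 345/4 = 187/4.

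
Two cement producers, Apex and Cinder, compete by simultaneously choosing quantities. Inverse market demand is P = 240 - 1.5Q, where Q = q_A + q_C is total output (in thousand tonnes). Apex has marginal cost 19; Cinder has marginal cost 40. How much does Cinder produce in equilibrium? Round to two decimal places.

Apex's profit: π_A = (240 - 1.5Q)q_A - (19q_A). Setting ∂π_A/∂q_A = 0: 221 - 3q_A - (3/2)(q_C) = 0.
Cinder's profit: π_C = (240 - 1.5Q)q_C - (40q_C). Setting ∂π_C/∂q_C = 0: 200 - 3q_C - (3/2)(q_A) = 0.
Best responses: q_A = (221 - (3/2)q_C)/3, q_C = (200 - (3/2)q_A)/3.
Solving the pair: q_A = 484/9, q_C = 358/9.

39.78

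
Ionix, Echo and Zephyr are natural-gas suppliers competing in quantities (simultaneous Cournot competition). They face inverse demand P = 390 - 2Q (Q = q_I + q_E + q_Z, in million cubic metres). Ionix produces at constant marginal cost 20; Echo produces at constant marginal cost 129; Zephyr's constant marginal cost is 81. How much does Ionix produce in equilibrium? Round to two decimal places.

Ionix's profit: π_I = (390 - 2Q)q_I - (20q_I). Setting ∂π_I/∂q_I = 0: 370 - 4q_I - 2(q_E + q_Z) = 0.
Echo's profit: π_E = (390 - 2Q)q_E - (129q_E). Setting ∂π_E/∂q_E = 0: 261 - 4q_E - 2(q_I + q_Z) = 0.
Zephyr's first-order condition: 309 - 4q_Z - 2(q_I + q_E) = 0.
Adding the 3 first-order conditions: 940 − 8Q = 0, so Q = 235/2.
Back-substituting: q_I = (370 − 235)/2 = 135/2, q_E = (261 − 235)/2 = 13, q_Z = (309 − 235)/2 = 37.

67.50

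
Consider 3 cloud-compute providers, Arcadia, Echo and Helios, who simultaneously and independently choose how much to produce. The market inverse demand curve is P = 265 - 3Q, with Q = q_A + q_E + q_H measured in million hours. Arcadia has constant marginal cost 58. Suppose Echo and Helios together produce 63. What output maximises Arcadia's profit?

With rivals' combined output fixed at 63, Arcadia's profit is π_A = (265 - 3·63 - 3q_A)q_A - (58q_A) = (76 - 3q_A)q_A - (58q_A).
∂π_A/∂q_A = 18 - 6q_A = 0, so q_A = 3.

3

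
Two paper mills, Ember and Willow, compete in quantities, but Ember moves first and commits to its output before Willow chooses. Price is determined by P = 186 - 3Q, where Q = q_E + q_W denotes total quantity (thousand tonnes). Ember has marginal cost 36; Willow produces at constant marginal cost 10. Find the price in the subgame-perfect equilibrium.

67

Solve by backward induction. Given q_E, the follower Willow maximises π_W = (186 - 3q_E - 3q_W)q_W - 10q_W.
Follower FOC: 176 - 3q_E - 6q_W = 0, so q_W(q_E) = (176 - 3q_E)/6.
The leader anticipates this reaction. Substituting into P = 186 - 3Q gives P = 98 - (3/2)q_E, so π_E = (98 - (3/2)q_E)q_E - 36q_E.
Leader FOC: 62 - 3q_E = 0, so q_E = 62/3.
Then q_W = (176 - 3·(62/3))/6 = 19.
Total output Q = 119/3, so price P = 186 - 3·(119/3) = 67.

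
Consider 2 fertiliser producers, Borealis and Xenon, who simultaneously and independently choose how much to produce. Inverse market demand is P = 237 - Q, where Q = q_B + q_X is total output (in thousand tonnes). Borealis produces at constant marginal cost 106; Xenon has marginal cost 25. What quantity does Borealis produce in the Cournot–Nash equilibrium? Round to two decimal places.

Borealis's profit: π_B = (237 - Q)q_B - (106q_B). Setting ∂π_B/∂q_B = 0: 131 - 2q_B - (q_X) = 0.
Xenon's first-order condition: 212 - 2q_X - (q_B) = 0.
So q_B = (131 - q_X)/2 and q_X = (212 - q_B)/2.
Solving the pair: q_B = 50/3, q_X = 293/3.

16.67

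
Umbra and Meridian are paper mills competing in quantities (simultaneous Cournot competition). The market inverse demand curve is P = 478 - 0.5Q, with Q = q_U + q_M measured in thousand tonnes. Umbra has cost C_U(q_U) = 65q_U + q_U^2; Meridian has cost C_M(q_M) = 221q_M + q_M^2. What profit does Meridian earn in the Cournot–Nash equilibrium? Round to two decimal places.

6243.14

Umbra's profit: π_U = (478 - 0.5Q)q_U - (65q_U + q_U²). Setting ∂π_U/∂q_U = 0: 413 - 3q_U - (1/2)(q_M) = 0.
Meridian's first-order condition: 257 - 3q_M - (1/2)(q_U) = 0.
Best responses: q_U = (413 - (1/2)q_M)/3, q_M = (257 - (1/2)q_U)/3.
Substituting one into the other gives q_U = 126.9143 and q_M = 64.5143.
Price P = 478 - (1/2)·(1340/7) = 382.2857.
Meridian's profit: 382.2857·64.5143 - 221·64.5143 - 64.5143² = 6243.1396.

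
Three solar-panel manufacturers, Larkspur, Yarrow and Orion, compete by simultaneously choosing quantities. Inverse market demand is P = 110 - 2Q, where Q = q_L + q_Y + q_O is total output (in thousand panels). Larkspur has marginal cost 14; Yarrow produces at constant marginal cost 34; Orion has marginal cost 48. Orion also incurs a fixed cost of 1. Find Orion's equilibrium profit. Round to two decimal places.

5.13

Larkspur's profit: π_L = (110 - 2Q)q_L - (14q_L). Setting ∂π_L/∂q_L = 0: 96 - 4q_L - 2(q_Y + q_O) = 0.
Yarrow's profit: π_Y = (110 - 2Q)q_Y - (34q_Y). Setting ∂π_Y/∂q_Y = 0: 76 - 4q_Y - 2(q_L + q_O) = 0.
Orion's first-order condition: 62 - 4q_O - 2(q_L + q_Y) = 0.
Adding the 3 conditions: 234 − 4Q − 4Q = 0, i.e. Q = 117/4.
Back-substituting: q_L = (96 − 117/2)/2 = 75/4, q_Y = (76 − 117/2)/2 = 35/4, q_O = (62 − 117/2)/2 = 7/4.
Price P = 110 - 2·(117/4) = 103/2.
Orion's profit: (103/2 - 48)·(7/4) - 1 = 41/8.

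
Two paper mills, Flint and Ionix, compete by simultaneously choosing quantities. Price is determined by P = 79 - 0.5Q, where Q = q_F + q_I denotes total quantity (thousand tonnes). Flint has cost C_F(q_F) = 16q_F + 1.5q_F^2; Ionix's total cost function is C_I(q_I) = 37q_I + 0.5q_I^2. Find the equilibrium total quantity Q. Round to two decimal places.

31.16

Flint's profit: π_F = (79 - 0.5Q)q_F - (16q_F + (3/2)q_F²). Setting ∂π_F/∂q_F = 0: 63 - 4q_F - (1/2)(q_I) = 0.
Ionix's first-order condition: 42 - 2q_I - (1/2)(q_F) = 0.
Rearranging gives the reaction functions q_F = (63 - (1/2)q_I)/4 and q_I = (42 - (1/2)q_F)/2.
Solving the pair: q_F = 420/31, q_I = 546/31.
Total output Q = 420/31 + 546/31 = 966/31.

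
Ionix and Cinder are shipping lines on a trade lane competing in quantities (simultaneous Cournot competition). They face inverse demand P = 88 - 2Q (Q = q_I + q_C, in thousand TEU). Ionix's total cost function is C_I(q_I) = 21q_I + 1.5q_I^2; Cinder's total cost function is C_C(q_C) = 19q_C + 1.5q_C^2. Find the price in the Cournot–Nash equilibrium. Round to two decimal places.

57.78

Ionix's profit: π_I = (88 - 2Q)q_I - (21q_I + (3/2)q_I²). Setting ∂π_I/∂q_I = 0: 67 - 7q_I - 2(q_C) = 0.
Cinder's first-order condition: 69 - 7q_C - 2(q_I) = 0.
Best responses: q_I = (67 - 2q_C)/7, q_C = (69 - 2q_I)/7.
Solving the pair: q_I = 331/45, q_C = 349/45.
Total output Q = 136/9, so price P = 88 - 2·(136/9) = 520/9.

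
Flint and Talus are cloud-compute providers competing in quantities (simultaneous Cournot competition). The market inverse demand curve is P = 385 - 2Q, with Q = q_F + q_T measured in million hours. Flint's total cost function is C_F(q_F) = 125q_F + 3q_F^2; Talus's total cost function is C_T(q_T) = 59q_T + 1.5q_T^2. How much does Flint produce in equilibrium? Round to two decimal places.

17.70

Flint's profit: π_F = (385 - 2Q)q_F - (125q_F + 3q_F²). Setting ∂π_F/∂q_F = 0: 260 - 10q_F - 2(q_T) = 0.
Talus's profit: π_T = (385 - 2Q)q_T - (59q_T + (3/2)q_T²). Setting ∂π_T/∂q_T = 0: 326 - 7q_T - 2(q_F) = 0.
So q_F = (260 - 2q_T)/10 and q_T = (326 - 2q_F)/7.
Substituting one into the other gives q_F = 584/33 and q_T = 1370/33.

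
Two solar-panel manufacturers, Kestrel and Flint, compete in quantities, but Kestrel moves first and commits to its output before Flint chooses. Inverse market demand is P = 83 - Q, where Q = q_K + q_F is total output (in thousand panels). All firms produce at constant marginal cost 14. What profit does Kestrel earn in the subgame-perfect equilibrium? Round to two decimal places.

595.13

Solve by backward induction. Given q_K, the follower Flint maximises π_F = (83 - q_K - q_F)q_F - 14q_F.
∂π_F/∂q_F = 69 - q_K - 2q_F = 0 gives the reaction function q_F = (69 - q_K)/2.
The leader anticipates this reaction. Substituting into P = 83 - Q gives P = 97/2 - (1/2)q_K, so π_K = (97/2 - (1/2)q_K)q_K - 14q_K.
Maximising: ∂π_K/∂q_K = 69/2 - q_K = 0, giving q_K = 69/2.
Then q_F = (69 - 69/2)/2 = 69/4.
Price P = 83 - 207/4 = 125/4.
Kestrel's profit: (125/4 - 14)·(69/2) = 595.1250.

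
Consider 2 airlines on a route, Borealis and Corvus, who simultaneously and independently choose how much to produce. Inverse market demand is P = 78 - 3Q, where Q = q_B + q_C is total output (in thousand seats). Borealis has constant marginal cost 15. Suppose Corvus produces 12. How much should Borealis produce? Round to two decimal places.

4.50

With the rival's output fixed at 12, Borealis's profit is π_B = (78 - 3·12 - 3q_B)q_B - (15q_B) = (42 - 3q_B)q_B - (15q_B).
∂π_B/∂q_B = 27 - 6q_B = 0, so q_B = 9/2.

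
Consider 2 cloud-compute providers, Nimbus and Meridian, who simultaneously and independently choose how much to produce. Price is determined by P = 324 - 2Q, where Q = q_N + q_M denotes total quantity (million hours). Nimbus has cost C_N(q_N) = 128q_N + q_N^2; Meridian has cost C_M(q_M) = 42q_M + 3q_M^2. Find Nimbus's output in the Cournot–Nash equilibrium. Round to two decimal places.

Nimbus's profit: π_N = (324 - 2Q)q_N - (128q_N + q_N²). Setting ∂π_N/∂q_N = 0: 196 - 6q_N - 2(q_M) = 0.
Meridian's first-order condition: 282 - 10q_M - 2(q_N) = 0.
Best responses: q_N = (196 - 2q_M)/6, q_M = (282 - 2q_N)/10.
Substituting one into the other gives q_N = 349/14 and q_M = 325/14.

24.93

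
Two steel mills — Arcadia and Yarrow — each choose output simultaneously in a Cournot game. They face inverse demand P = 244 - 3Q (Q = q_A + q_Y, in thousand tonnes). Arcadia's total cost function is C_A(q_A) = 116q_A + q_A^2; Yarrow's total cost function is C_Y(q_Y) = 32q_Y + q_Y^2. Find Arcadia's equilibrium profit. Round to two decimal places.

199.07

Arcadia's profit: π_A = (244 - 3Q)q_A - (116q_A + q_A²). Setting ∂π_A/∂q_A = 0: 128 - 8q_A - 3(q_Y) = 0.
Yarrow's profit: π_Y = (244 - 3Q)q_Y - (32q_Y + q_Y²). Setting ∂π_Y/∂q_Y = 0: 212 - 8q_Y - 3(q_A) = 0.
Rearranging gives the reaction functions q_A = (128 - 3q_Y)/8 and q_Y = (212 - 3q_A)/8.
Solving the pair: q_A = 388/55, q_Y = 1312/55.
Price P = 244 - 3·(340/11) = 1664/11.
Arcadia's profit: (1664/11)·(388/55) - 116·(388/55) - (388/55)² = 199.0664.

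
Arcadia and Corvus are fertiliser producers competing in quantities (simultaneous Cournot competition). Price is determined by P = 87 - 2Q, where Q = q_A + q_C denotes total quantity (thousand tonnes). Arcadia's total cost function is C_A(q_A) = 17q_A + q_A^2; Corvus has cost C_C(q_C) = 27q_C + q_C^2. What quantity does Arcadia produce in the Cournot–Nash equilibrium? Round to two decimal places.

Arcadia's profit: π_A = (87 - 2Q)q_A - (17q_A + q_A²). Setting ∂π_A/∂q_A = 0: 70 - 6q_A - 2(q_C) = 0.
Corvus's profit: π_C = (87 - 2Q)q_C - (27q_C + q_C²). Setting ∂π_C/∂q_C = 0: 60 - 6q_C - 2(q_A) = 0.
So q_A = (70 - 2q_C)/6 and q_C = (60 - 2q_A)/6.
Substituting one into the other gives q_A = 75/8 and q_C = 55/8.

9.38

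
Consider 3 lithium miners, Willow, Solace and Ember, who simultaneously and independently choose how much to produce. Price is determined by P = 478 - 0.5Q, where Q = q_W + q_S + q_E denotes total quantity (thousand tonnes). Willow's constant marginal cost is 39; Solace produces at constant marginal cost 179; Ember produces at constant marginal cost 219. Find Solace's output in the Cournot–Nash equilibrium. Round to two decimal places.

Willow's profit: π_W = (478 - 0.5Q)q_W - (39q_W). Setting ∂π_W/∂q_W = 0: 439 - q_W - (1/2)(q_S + q_E) = 0.
Solace's profit: π_S = (478 - 0.5Q)q_S - (179q_S). Setting ∂π_S/∂q_S = 0: 299 - q_S - (1/2)(q_W + q_E) = 0.
Ember's profit: π_E = (478 - 0.5Q)q_E - (219q_E). Setting ∂π_E/∂q_E = 0: 259 - q_E - (1/2)(q_W + q_S) = 0.
Adding the 3 conditions: 997 − Q − Q = 0, i.e. Q = 997/2.
Back-substituting: q_W = (439 − 997/4)/(1/2) = 759/2, q_S = (299 − 997/4)/(1/2) = 199/2, q_E = (259 − 997/4)/(1/2) = 39/2.

99.50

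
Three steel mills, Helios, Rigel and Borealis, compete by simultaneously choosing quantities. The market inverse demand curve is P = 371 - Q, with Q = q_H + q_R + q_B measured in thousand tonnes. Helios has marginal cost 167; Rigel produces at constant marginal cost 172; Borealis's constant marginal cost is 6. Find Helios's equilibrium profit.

144

Helios's profit: π_H = (371 - Q)q_H - (167q_H). Setting ∂π_H/∂q_H = 0: 204 - 2q_H - (q_R + q_B) = 0.
Rigel's first-order condition: 199 - 2q_R - (q_H + q_B) = 0.
Borealis's first-order condition: 365 - 2q_B - (q_H + q_R) = 0.
Adding the 3 first-order conditions: 768 − 4Q = 0, so Q = 192.
Back-substituting: q_H = (204 − 192) = 12, q_R = (199 − 192) = 7, q_B = (365 − 192) = 173.
Price P = 371 - 192 = 179.
Helios's profit: (179 - 167)·12 = 144.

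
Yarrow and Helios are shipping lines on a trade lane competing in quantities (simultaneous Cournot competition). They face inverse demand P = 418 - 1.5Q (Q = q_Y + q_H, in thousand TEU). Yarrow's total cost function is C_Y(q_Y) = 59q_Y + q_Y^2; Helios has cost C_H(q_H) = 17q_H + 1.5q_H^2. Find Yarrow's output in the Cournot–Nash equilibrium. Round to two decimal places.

55.95

Yarrow's profit: π_Y = (418 - 1.5Q)q_Y - (59q_Y + q_Y²). Setting ∂π_Y/∂q_Y = 0: 359 - 5q_Y - (3/2)(q_H) = 0.
Helios's first-order condition: 401 - 6q_H - (3/2)(q_Y) = 0.
So q_Y = (359 - (3/2)q_H)/5 and q_H = (401 - (3/2)q_Y)/6.
Solving the pair: q_Y = 55.9459, q_H = 52.8468.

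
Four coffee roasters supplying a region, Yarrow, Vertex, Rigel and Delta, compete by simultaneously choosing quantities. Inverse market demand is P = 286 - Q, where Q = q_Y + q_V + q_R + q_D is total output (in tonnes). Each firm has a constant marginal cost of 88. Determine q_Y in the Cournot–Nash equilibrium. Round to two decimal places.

A representative firm's profit is π_i = q_i(286 - Q) - 88q_i.
Setting ∂π_i/∂q_i = 0 with rivals' quantities fixed: 198 - 2q_i - Σ_{j≠i} q_j = 0.
By symmetry each firm produces the same amount; substituting Σ_{j≠i} q_j = 3q_i yields q_i = 198/5.

39.60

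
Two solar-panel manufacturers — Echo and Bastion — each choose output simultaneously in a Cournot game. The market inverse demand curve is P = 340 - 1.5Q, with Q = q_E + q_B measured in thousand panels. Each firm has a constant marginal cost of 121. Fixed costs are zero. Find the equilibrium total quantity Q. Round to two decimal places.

Each firm earns π_i = (340 - 1.5Q)q_i - 121q_i.
Setting ∂π_i/∂q_i = 0 with rivals' quantities fixed: 219 - 3q_i - (3/2)q_j = 0.
With identical firms every q_j equals q_i, so q_j = q_i and 219 = (9/2)q_i, giving q_i = 146/3.
Total output Q = 146/3 + 146/3 = 292/3.

97.33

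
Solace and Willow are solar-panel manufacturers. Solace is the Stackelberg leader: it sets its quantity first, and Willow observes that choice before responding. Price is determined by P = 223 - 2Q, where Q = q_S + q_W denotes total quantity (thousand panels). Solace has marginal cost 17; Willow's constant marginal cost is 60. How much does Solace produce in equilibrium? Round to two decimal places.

62.25

Solve by backward induction. Given q_S, the follower Willow maximises π_W = (223 - 2q_S - 2q_W)q_W - 60q_W.
Setting the follower's marginal profit to zero, 163 - 2q_S - 4q_W = 0, i.e. q_W = (163 - 2q_S)/4.
Solace substitutes q_W(q_S) into its own profit: π_S = q_S(223 - 2q_S - (163 - 2q_S)/2) - 17q_S = (283/2 - q_S)q_S - 17q_S.
Leader FOC: 249/2 - 2q_S = 0, so q_S = 249/4.
Then q_W = (163 - 2·(249/4))/4 = 77/8.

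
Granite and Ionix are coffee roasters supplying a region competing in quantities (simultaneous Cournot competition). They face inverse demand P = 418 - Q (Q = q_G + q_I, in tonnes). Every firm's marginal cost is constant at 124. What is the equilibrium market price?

222

A representative firm's profit is π_i = q_i(418 - Q) - 124q_i.
First-order condition (treating rivals' output as given): 294 - 2q_i - q_j = 0.
With identical firms every q_j equals q_i, so q_j = q_i and 294 = 3q_i, giving q_i = 98.
Total output Q = 196, so price P = 418 - 196 = 222.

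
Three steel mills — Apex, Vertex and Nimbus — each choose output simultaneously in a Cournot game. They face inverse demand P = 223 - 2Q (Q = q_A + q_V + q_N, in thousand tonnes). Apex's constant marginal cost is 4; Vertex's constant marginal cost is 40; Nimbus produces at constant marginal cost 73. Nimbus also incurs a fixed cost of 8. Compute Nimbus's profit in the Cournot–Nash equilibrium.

64

Apex's profit: π_A = (223 - 2Q)q_A - (4q_A). Setting ∂π_A/∂q_A = 0: 219 - 4q_A - 2(q_V + q_N) = 0.
Vertex's first-order condition: 183 - 4q_V - 2(q_A + q_N) = 0.
Nimbus's first-order condition: 150 - 4q_N - 2(q_A + q_V) = 0.
Adding the 3 conditions: 552 − 4Q − 4Q = 0, i.e. Q = 69.
Back-substituting: q_A = (219 − 138)/2 = 81/2, q_V = (183 − 138)/2 = 45/2, q_N = (150 − 138)/2 = 6.
Price P = 223 - 2·69 = 85.
Nimbus's profit: (85 - 73)·6 - 8 = 64.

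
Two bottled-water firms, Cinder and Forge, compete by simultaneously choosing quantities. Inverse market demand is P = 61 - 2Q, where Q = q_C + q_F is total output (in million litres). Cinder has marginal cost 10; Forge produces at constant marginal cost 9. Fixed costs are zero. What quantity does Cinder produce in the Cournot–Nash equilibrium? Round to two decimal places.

8.33

Cinder's profit: π_C = (61 - 2Q)q_C - (10q_C). Setting ∂π_C/∂q_C = 0: 51 - 4q_C - 2(q_F) = 0.
Forge's first-order condition: 52 - 4q_F - 2(q_C) = 0.
Best responses: q_C = (51 - 2q_F)/4, q_F = (52 - 2q_C)/4.
Solving the pair: q_C = 25/3, q_F = 53/6.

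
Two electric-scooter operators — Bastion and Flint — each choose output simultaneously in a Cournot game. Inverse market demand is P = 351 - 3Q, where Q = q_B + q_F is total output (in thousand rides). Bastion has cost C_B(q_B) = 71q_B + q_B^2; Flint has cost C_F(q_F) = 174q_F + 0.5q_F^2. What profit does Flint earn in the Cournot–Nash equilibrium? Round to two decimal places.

525.67

Bastion's profit: π_B = (351 - 3Q)q_B - (71q_B + q_B²). Setting ∂π_B/∂q_B = 0: 280 - 8q_B - 3(q_F) = 0.
Flint's first-order condition: 177 - 7q_F - 3(q_B) = 0.
Rearranging gives the reaction functions q_B = (280 - 3q_F)/8 and q_F = (177 - 3q_B)/7.
Substituting one into the other gives q_B = 1429/47 and q_F = 576/47.
Price P = 351 - 3·42.6596 = 223.0213.
Flint's profit: 223.0213·(576/47) - 174·(576/47) - (1/2)(576/47)² = 525.6750.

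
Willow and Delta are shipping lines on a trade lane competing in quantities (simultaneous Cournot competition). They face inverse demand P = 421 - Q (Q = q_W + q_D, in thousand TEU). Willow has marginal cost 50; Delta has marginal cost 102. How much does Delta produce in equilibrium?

89

Willow's profit: π_W = (421 - Q)q_W - (50q_W). Setting ∂π_W/∂q_W = 0: 371 - 2q_W - (q_D) = 0.
Delta's profit: π_D = (421 - Q)q_D - (102q_D). Setting ∂π_D/∂q_D = 0: 319 - 2q_D - (q_W) = 0.
So q_W = (371 - q_D)/2 and q_D = (319 - q_W)/2.
Substituting one into the other gives q_W = 141 and q_D = 89.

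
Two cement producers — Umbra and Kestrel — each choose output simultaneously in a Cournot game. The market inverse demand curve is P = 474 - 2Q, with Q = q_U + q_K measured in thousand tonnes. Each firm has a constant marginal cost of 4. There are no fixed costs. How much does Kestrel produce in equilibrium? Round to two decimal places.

Each firm earns π_i = (474 - 2Q)q_i - 4q_i.
Setting ∂π_i/∂q_i = 0 with rivals' quantities fixed: 470 - 4q_i - 2q_j = 0.
By symmetry each firm produces the same amount; substituting q_j = q_i yields q_i = 470/6 = 235/3.

78.33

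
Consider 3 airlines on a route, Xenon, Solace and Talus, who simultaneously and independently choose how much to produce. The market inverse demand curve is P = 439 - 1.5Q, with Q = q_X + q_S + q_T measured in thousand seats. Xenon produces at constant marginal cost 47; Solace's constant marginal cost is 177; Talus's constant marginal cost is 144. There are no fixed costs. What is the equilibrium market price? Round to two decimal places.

201.75

Xenon's profit: π_X = (439 - 1.5Q)q_X - (47q_X). Setting ∂π_X/∂q_X = 0: 392 - 3q_X - (3/2)(q_S + q_T) = 0.
Solace's first-order condition: 262 - 3q_S - (3/2)(q_X + q_T) = 0.
Talus's first-order condition: 295 - 3q_T - (3/2)(q_X + q_S) = 0.
Adding the 3 conditions: 949 − 3Q − 3Q = 0, i.e. Q = 949/6.
Back-substituting: q_X = (392 − 949/4)/(3/2) = 619/6, q_S = (262 − 949/4)/(3/2) = 33/2, q_T = (295 − 949/4)/(3/2) = 77/2.
Total output Q = 949/6, so price P = 439 - (3/2)·(949/6) = 807/4.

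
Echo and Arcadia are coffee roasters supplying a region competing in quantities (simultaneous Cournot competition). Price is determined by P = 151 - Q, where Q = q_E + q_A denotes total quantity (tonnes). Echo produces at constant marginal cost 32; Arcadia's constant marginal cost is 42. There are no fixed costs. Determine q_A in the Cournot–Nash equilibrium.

33

Echo's profit: π_E = (151 - Q)q_E - (32q_E). Setting ∂π_E/∂q_E = 0: 119 - 2q_E - (q_A) = 0.
Arcadia's profit: π_A = (151 - Q)q_A - (42q_A). Setting ∂π_A/∂q_A = 0: 109 - 2q_A - (q_E) = 0.
Best responses: q_E = (119 - q_A)/2, q_A = (109 - q_E)/2.
Solving the pair: q_E = 43, q_A = 33.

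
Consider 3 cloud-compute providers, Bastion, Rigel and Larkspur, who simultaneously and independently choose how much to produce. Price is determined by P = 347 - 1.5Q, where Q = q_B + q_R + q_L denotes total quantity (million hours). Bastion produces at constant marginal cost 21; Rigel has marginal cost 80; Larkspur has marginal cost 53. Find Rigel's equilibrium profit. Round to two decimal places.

Bastion's profit: π_B = (347 - 1.5Q)q_B - (21q_B). Setting ∂π_B/∂q_B = 0: 326 - 3q_B - (3/2)(q_R + q_L) = 0.
Rigel's profit: π_R = (347 - 1.5Q)q_R - (80q_R). Setting ∂π_R/∂q_R = 0: 267 - 3q_R - (3/2)(q_B + q_L) = 0.
Larkspur's first-order condition: 294 - 3q_L - (3/2)(q_B + q_R) = 0.
Summing all 3 equations gives 887 − 6Q = 0, hence Q = 887/6.
Back-substituting: q_B = (326 − 887/4)/(3/2) = 139/2, q_R = (267 − 887/4)/(3/2) = 181/6, q_L = (294 − 887/4)/(3/2) = 289/6.
Price P = 347 - (3/2)·(887/6) = 501/4.
Rigel's profit: (501/4 - 80)·(181/6) = 1365.0417.

1365.04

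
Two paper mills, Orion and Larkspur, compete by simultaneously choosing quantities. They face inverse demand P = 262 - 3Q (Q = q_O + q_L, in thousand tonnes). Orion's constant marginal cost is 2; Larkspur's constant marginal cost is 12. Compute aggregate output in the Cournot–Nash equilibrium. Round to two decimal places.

56.67

Orion's profit: π_O = (262 - 3Q)q_O - (2q_O). Setting ∂π_O/∂q_O = 0: 260 - 6q_O - 3(q_L) = 0.
Larkspur's profit: π_L = (262 - 3Q)q_L - (12q_L). Setting ∂π_L/∂q_L = 0: 250 - 6q_L - 3(q_O) = 0.
Rearranging gives the reaction functions q_O = (260 - 3q_L)/6 and q_L = (250 - 3q_O)/6.
Substituting one into the other gives q_O = 30 and q_L = 80/3.
Total output Q = 30 + 80/3 = 170/3.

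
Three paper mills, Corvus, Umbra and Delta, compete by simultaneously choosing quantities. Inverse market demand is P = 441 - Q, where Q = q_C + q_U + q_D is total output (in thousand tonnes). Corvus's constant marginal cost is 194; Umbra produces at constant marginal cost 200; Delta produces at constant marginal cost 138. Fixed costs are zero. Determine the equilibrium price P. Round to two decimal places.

243.25

Corvus's profit: π_C = (441 - Q)q_C - (194q_C). Setting ∂π_C/∂q_C = 0: 247 - 2q_C - (q_U + q_D) = 0.
Umbra's profit: π_U = (441 - Q)q_U - (200q_U). Setting ∂π_U/∂q_U = 0: 241 - 2q_U - (q_C + q_D) = 0.
Delta's first-order condition: 303 - 2q_D - (q_C + q_U) = 0.
Adding the 3 first-order conditions: 791 − 4Q = 0, so Q = 791/4.
Back-substituting: q_C = (247 − 791/4) = 197/4, q_U = (241 − 791/4) = 173/4, q_D = (303 − 791/4) = 421/4.
Total output Q = 791/4, so price P = 441 - 791/4 = 973/4.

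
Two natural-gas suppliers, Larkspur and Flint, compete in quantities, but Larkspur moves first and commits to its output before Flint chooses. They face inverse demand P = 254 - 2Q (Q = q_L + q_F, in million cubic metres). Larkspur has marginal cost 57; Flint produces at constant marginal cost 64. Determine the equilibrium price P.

The follower Flint best-responds to any q_L: π_F = (254 - 2Q)q_F - 64q_F.
∂π_F/∂q_F = 190 - 2q_L - 4q_F = 0 gives the reaction function q_F = (190 - 2q_L)/4.
Larkspur substitutes q_F(q_L) into its own profit: π_L = q_L(254 - 2q_L - (190 - 2q_L)/2) - 57q_L = (159 - q_L)q_L - 57q_L.
The leader's first-order condition 102 - 2q_L = 0 yields q_L = 51.
Then q_F = (190 - 2·51)/4 = 22.
Total output Q = 73, so price P = 254 - 2·73 = 108.

108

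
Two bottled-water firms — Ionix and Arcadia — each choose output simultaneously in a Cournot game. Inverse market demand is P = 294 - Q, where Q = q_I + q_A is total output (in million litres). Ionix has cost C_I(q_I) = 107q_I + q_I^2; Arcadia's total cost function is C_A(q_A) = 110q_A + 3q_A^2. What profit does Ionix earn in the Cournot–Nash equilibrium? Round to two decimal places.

3582.40

Ionix's profit: π_I = (294 - Q)q_I - (107q_I + q_I²). Setting ∂π_I/∂q_I = 0: 187 - 4q_I - (q_A) = 0.
Arcadia's first-order condition: 184 - 8q_A - (q_I) = 0.
So q_I = (187 - q_A)/4 and q_A = (184 - q_I)/8.
Substituting one into the other gives q_I = 1312/31 and q_A = 549/31.
Price P = 294 - 1861/31 = 233.9677.
Ionix's profit: 233.9677·(1312/31) - 107·(1312/31) - (1312/31)² = 3582.4017.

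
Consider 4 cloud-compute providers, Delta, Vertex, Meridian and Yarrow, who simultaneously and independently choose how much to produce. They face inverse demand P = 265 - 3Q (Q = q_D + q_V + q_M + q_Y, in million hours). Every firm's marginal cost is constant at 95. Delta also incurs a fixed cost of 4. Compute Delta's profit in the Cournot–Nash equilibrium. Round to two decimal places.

381.33

Each firm earns π_i = (265 - 3Q)q_i - 95q_i.
First-order condition (treating rivals' output as given): 170 - 6q_i - 3·Σ_{j≠i} q_j = 0.
With identical firms every q_j equals q_i, so Σ_{j≠i} q_j = 3q_i and 170 = 15q_i, giving q_i = 34/3.
Price P = 265 - 3·(136/3) = 129.
Delta's profit: (129 - 95)·(34/3) - 4 = 1144/3.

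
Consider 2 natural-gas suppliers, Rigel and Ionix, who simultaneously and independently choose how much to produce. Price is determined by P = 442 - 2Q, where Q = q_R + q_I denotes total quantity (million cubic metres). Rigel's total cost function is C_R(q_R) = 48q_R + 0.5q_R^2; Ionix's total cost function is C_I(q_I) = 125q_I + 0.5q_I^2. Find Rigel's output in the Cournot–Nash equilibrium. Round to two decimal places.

Rigel's profit: π_R = (442 - 2Q)q_R - (48q_R + (1/2)q_R²). Setting ∂π_R/∂q_R = 0: 394 - 5q_R - 2(q_I) = 0.
Ionix's first-order condition: 317 - 5q_I - 2(q_R) = 0.
So q_R = (394 - 2q_I)/5 and q_I = (317 - 2q_R)/5.
Solving the pair: q_R = 1336/21, q_I = 797/21.

63.62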